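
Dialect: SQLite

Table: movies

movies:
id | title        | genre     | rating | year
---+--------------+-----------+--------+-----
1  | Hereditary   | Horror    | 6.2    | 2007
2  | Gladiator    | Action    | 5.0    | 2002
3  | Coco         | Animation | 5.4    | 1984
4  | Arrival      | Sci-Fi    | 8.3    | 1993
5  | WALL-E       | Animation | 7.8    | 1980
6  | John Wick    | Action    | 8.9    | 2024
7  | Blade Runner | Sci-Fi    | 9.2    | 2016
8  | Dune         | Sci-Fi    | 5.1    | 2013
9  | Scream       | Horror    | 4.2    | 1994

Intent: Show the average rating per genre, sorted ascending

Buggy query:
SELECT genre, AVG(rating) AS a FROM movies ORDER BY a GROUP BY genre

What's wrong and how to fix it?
Bug: GROUP BY must precede ORDER BY

Fix: Move ORDER BY to the end, after GROUP BY

Corrected query:
SELECT genre, AVG(rating) AS a FROM movies GROUP BY genre ORDER BY a

Result:
genre     | a       
----------+---------
Horror    | 5.2     
Animation | 6.6     
Action    | 6.95    
Sci-Fi    | 7.533333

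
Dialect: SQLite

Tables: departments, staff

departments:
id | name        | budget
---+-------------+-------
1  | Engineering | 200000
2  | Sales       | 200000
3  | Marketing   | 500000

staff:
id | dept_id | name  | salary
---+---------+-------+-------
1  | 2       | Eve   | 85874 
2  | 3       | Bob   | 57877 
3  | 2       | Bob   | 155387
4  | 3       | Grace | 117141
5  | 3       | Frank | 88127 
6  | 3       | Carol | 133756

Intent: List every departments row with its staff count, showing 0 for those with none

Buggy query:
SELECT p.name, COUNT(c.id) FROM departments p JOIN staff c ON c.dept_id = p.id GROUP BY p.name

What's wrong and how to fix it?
Bug: INNER JOIN drops departments rows that have no matching staff rows

Fix: Switch to LEFT JOIN to retain unmatched parent rows

Corrected query:
SELECT p.name, COUNT(c.id) FROM departments p LEFT JOIN staff c ON c.dept_id = p.id GROUP BY p.name

Result:
name        | COUNT(c.id)
------------+------------
Engineering | 0          
Marketing   | 4          
Sales       | 2          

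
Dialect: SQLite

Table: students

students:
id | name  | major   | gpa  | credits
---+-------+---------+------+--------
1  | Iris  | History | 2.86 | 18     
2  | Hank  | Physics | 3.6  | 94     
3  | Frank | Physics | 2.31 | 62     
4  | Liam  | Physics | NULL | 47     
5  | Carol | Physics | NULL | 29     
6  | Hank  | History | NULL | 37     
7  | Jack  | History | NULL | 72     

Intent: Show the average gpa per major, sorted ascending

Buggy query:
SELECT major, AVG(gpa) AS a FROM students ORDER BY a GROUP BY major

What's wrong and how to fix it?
Bug: GROUP BY must precede ORDER BY

Fix: Reorder: SELECT … FROM … GROUP BY … ORDER BY …

Corrected query:
SELECT major, AVG(gpa) AS a FROM students GROUP BY major ORDER BY a

Result:
major   | a    
--------+------
History | 2.86 
Physics | 2.955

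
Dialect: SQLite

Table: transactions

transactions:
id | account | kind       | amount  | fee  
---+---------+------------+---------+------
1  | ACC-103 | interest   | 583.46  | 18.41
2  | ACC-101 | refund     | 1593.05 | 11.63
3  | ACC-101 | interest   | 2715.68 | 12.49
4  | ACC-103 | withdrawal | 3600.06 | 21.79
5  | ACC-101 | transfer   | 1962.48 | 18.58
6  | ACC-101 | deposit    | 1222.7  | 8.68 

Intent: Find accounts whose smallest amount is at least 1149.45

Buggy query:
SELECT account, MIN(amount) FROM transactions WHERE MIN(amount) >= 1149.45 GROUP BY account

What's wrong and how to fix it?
Bug: MIN() in WHERE is a misuse of aggregate

Fix: Replace WHERE with HAVING after the GROUP BY

Corrected query:
SELECT account, MIN(amount) FROM transactions GROUP BY account HAVING MIN(amount) >= 1149.45

Result:
account | MIN(amount)
--------+------------
ACC-101 | 1222.7     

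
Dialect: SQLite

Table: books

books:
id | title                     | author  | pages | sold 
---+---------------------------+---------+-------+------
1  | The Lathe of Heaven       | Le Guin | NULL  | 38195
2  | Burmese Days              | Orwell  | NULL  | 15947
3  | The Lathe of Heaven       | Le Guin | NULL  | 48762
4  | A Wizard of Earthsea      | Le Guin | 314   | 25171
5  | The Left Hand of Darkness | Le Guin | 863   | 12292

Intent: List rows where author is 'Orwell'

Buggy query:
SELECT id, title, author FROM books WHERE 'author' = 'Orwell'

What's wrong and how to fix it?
Bug: 'author' in single quotes is a string literal, not the column; the comparison is literal-vs-literal and never true

Fix: Reference the column as author without single quotes

Corrected query:
SELECT id, title, author FROM books WHERE author = 'Orwell'

Result:
id | title        | author
---+--------------+-------
2  | Burmese Days | Orwell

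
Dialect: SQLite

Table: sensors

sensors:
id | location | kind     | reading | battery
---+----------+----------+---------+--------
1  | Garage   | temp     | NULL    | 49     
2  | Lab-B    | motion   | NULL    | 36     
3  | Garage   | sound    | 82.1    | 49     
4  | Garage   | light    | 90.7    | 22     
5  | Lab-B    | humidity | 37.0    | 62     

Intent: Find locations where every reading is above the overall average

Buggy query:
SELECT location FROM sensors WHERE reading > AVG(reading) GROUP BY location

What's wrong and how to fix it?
Bug: AVG() is an aggregate; it can't sit directly in WHERE

Fix: Compute the overall average in a scalar subquery and compare each group's MIN against it in HAVING

Corrected query:
SELECT location FROM sensors GROUP BY location HAVING MIN(reading) > (SELECT AVG(reading) FROM sensors)

Result:
location
--------
Garage  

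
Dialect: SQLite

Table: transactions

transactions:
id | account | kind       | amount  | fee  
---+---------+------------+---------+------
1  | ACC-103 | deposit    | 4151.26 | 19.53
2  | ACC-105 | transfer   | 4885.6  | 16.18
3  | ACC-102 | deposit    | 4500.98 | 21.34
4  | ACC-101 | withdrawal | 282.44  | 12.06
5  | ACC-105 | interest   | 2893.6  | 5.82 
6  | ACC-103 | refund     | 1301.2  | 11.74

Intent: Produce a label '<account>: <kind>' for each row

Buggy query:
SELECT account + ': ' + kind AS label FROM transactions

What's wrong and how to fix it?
Bug: '+' is numeric addition; on text columns SQLite converts them to 0 instead of concatenating

Fix: Replace + with || to concatenate text

Corrected query:
SELECT account || ': ' || kind AS label FROM transactions

Result:
label              
-------------------
ACC-103: deposit   
ACC-105: transfer  
ACC-102: deposit   
ACC-101: withdrawal
ACC-105: interest  
ACC-103: refund    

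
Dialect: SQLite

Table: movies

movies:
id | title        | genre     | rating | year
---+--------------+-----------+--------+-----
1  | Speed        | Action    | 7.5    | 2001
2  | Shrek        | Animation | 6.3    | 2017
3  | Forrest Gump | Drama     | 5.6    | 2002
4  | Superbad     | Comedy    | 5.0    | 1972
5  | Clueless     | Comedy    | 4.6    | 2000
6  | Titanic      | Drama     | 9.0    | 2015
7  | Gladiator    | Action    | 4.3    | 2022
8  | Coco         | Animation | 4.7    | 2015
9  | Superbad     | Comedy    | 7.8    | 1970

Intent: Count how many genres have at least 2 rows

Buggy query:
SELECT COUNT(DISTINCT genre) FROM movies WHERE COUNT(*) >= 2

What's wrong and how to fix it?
Bug: WHERE filters individual rows, not groups, so a group-level COUNT is invalid there

Fix: Group first with HAVING COUNT(*) >= 2, then COUNT the resulting groups

Corrected query:
SELECT COUNT(*) FROM (SELECT genre FROM movies GROUP BY genre HAVING COUNT(*) >= 2)

Result:
COUNT(*)
--------
4       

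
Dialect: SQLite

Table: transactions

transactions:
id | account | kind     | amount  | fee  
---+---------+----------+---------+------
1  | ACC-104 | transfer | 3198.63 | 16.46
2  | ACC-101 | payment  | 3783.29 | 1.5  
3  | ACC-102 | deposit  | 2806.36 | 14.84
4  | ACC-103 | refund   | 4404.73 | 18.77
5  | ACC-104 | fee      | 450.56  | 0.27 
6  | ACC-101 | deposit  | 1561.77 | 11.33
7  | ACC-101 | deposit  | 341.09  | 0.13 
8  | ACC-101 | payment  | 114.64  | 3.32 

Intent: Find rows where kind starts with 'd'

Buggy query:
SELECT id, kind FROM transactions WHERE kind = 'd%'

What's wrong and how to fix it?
Bug: '=' compares the literal string including the % character; pattern matching needs LIKE

Fix: Use LIKE for wildcard pattern matching

Corrected query:
SELECT id, kind FROM transactions WHERE kind LIKE 'd%'

Result:
id | kind   
---+--------
3  | deposit
6  | deposit
7  | deposit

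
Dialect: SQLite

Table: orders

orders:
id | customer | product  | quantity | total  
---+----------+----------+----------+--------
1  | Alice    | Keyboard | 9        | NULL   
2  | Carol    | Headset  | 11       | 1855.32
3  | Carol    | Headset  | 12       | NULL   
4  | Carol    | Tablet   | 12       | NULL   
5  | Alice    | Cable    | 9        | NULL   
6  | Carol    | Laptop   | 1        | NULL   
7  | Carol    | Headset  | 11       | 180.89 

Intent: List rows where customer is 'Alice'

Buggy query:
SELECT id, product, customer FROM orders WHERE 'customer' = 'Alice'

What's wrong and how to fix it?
Bug: 'customer' in single quotes is a string literal, not the column; the comparison is literal-vs-literal and never true

Fix: Remove the quotes around the column name (or use double quotes for an identifier)

Corrected query:
SELECT id, product, customer FROM orders WHERE customer = 'Alice'

Result:
id | product  | customer
---+----------+---------
1  | Keyboard | Alice   
5  | Cable    | Alice   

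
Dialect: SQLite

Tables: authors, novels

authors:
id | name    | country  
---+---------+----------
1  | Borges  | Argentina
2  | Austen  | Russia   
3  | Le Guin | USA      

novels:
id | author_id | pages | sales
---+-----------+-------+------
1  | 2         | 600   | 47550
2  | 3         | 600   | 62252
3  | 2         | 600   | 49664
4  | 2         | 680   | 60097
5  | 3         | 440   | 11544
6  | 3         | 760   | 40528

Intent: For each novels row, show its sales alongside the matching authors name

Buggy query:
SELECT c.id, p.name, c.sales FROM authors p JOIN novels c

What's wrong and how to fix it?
Bug: JOIN with no ON clause produces a cartesian product; every novels row pairs with every authors row

Fix: Add ON c.author_id = p.id to the JOIN

Corrected query:
SELECT c.id, p.name, c.sales FROM authors p JOIN novels c ON c.author_id = p.id

Result:
id | name    | sales
---+---------+------
1  | Austen  | 47550
2  | Le Guin | 62252
3  | Austen  | 49664
4  | Austen  | 60097
5  | Le Guin | 11544
6  | Le Guin | 40528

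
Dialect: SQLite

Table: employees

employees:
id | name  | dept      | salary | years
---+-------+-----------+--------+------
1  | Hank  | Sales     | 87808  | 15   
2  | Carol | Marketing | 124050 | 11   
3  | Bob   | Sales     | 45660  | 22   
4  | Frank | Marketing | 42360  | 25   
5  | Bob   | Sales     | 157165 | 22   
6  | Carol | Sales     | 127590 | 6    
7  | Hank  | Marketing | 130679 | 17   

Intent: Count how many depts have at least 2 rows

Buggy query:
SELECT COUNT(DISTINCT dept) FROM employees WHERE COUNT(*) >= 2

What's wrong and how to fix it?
Bug: COUNT(*) cannot appear in WHERE; the per-group count doesn't exist yet

Fix: Use a subquery that GROUPs and filters with HAVING, then count its rows

Corrected query:
SELECT COUNT(*) FROM (SELECT dept FROM employees GROUP BY dept HAVING COUNT(*) >= 2)

Result:
COUNT(*)
--------
2       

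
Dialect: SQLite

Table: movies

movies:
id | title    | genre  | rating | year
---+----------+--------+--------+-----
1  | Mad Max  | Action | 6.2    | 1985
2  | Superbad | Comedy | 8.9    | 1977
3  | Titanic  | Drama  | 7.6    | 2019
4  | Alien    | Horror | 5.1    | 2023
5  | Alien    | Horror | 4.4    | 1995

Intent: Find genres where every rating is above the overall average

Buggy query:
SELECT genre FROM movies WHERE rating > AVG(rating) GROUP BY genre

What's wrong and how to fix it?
Bug: AVG() is an aggregate; it can't sit directly in WHERE

Fix: Compute the overall average in a scalar subquery and compare each group's MIN against it in HAVING

Corrected query:
SELECT genre FROM movies GROUP BY genre HAVING MIN(rating) > (SELECT AVG(rating) FROM movies)

Result:
genre 
------
Comedy
Drama 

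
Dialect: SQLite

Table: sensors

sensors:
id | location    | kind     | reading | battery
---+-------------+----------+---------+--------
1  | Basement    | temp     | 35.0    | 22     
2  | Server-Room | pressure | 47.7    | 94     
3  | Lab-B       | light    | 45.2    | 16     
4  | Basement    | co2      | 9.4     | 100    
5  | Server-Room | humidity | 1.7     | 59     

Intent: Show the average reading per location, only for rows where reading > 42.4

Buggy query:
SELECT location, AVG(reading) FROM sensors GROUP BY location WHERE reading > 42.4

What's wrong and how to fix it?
Bug: WHERE cannot follow GROUP BY

Fix: Place WHERE between FROM and GROUP BY

Corrected query:
SELECT location, AVG(reading) FROM sensors WHERE reading > 42.4 GROUP BY location

Result:
location    | AVG(reading)
------------+-------------
Lab-B       | 45.2        
Server-Room | 47.7        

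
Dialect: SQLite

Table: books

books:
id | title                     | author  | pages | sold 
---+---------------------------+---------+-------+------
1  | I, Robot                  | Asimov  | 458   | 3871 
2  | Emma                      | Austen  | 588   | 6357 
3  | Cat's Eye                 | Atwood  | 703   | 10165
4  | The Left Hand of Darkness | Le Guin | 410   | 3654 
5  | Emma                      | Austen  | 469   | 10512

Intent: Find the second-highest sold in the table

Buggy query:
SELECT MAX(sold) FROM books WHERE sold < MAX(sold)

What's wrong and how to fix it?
Bug: MAX(sold) on the right of the comparison is an aggregate-in-WHERE error

Fix: Compute the overall MAX in a subquery, then take MAX of rows below it

Corrected query:
SELECT MAX(sold) FROM books WHERE sold < (SELECT MAX(sold) FROM books)

Result:
MAX(sold)
---------
10165    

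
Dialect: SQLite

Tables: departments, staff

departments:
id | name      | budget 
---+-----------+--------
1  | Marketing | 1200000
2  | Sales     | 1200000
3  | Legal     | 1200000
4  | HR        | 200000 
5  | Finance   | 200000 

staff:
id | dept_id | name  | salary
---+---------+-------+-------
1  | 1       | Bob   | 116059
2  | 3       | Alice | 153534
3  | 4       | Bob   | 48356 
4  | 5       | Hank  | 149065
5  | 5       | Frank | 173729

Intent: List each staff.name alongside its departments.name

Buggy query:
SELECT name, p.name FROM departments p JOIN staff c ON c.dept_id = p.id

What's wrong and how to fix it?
Bug: 'name' exists in both joined tables, so the database can't tell which one is meant

Fix: Qualify the column with its table alias (c.name)

Corrected query:
SELECT c.name, p.name FROM departments p JOIN staff c ON c.dept_id = p.id

Result:
name  | name     
------+----------
Bob   | Marketing
Alice | Legal    
Bob   | HR       
Hank  | Finance  
Frank | Finance  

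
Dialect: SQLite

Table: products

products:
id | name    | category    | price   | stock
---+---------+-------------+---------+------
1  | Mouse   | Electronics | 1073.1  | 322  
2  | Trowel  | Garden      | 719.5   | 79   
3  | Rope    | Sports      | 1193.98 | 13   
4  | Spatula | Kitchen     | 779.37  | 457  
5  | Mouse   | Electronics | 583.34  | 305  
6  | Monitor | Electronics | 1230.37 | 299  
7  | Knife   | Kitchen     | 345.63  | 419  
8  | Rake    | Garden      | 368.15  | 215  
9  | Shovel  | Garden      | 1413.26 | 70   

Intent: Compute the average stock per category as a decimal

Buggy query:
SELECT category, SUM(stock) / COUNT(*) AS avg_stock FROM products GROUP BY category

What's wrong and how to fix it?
Bug: Both operands are integers, so '/' performs integer division and truncates

Fix: Cast one side to REAL so the division keeps the fractional part

Corrected query:
SELECT category, SUM(stock) * 1.0 / COUNT(*) AS avg_stock FROM products GROUP BY category

Result:
category    | avg_stock 
------------+-----------
Electronics | 308.666667
Garden      | 121.333333
Kitchen     | 438       
Sports      | 13        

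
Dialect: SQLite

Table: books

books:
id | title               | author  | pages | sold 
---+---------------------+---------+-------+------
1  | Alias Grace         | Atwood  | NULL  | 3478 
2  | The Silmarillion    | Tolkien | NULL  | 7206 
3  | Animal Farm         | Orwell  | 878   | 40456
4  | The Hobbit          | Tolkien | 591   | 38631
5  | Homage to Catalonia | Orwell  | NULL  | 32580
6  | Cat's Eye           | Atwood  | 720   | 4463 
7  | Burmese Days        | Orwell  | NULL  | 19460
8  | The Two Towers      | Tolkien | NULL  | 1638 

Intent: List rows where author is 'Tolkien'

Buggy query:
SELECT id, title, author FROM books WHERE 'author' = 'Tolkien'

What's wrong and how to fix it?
Bug: 'author' in single quotes is a string literal, not the column; the comparison is literal-vs-literal and never true

Fix: Reference the column as author without single quotes

Corrected query:
SELECT id, title, author FROM books WHERE author = 'Tolkien'

Result:
id | title            | author 
---+------------------+--------
2  | The Silmarillion | Tolkien
4  | The Hobbit       | Tolkien
8  | The Two Towers   | Tolkien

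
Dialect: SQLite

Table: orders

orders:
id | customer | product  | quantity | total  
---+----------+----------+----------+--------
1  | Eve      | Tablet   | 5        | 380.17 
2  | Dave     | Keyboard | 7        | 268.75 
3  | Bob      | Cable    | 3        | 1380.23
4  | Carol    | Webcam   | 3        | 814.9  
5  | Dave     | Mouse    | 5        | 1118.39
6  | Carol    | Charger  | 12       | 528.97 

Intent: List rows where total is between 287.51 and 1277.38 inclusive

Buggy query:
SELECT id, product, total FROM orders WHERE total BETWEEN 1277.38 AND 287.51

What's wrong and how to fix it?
Bug: BETWEEN expects the lower bound first; with 1277.38 AND 287.51 the range is empty

Fix: Swap the bounds so the smaller value comes first

Corrected query:
SELECT id, product, total FROM orders WHERE total BETWEEN 287.51 AND 1277.38

Result:
id | product | total  
---+---------+--------
1  | Tablet  | 380.17 
4  | Webcam  | 814.9  
5  | Mouse   | 1118.39
6  | Charger | 528.97 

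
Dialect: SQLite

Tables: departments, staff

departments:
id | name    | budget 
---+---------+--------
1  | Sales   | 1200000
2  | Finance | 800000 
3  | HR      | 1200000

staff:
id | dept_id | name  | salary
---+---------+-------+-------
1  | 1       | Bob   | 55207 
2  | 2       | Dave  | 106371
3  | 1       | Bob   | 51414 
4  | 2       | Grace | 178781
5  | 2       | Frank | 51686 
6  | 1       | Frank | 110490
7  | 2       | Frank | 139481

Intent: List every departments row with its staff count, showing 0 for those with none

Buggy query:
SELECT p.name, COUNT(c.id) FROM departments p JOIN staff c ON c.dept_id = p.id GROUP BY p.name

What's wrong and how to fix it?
Bug: INNER JOIN drops departments rows that have no matching staff rows

Fix: Use LEFT JOIN so parents without children still appear (COUNT(c.id) gives 0)

Corrected query:
SELECT p.name, COUNT(c.id) FROM departments p LEFT JOIN staff c ON c.dept_id = p.id GROUP BY p.name

Result:
name    | COUNT(c.id)
--------+------------
Finance | 4          
HR      | 0          
Sales   | 3          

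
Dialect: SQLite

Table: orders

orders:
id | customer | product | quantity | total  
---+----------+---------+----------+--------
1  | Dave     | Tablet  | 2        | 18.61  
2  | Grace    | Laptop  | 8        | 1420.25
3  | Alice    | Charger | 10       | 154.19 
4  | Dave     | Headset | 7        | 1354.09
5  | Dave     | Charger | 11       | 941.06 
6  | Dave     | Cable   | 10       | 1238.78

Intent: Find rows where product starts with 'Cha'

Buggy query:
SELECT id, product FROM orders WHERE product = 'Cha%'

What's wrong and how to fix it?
Bug: Wildcards only work with LIKE; '=' treats '%' as a literal character

Fix: Replace '=' with LIKE so 'Cha%' is treated as a pattern

Corrected query:
SELECT id, product FROM orders WHERE product LIKE 'Cha%'

Result:
id | product
---+--------
3  | Charger
5  | Charger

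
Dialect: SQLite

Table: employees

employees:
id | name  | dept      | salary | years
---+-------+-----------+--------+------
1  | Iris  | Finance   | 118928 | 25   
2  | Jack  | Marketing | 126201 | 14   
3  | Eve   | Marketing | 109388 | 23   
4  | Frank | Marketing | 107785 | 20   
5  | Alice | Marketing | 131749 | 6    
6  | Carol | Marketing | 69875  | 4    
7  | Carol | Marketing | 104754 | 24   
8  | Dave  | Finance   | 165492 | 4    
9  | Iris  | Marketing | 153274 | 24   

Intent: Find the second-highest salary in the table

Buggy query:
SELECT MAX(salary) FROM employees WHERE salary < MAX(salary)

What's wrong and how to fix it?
Bug: The inner MAX is an aggregate inside WHERE, which is not allowed

Fix: Compute the overall MAX in a subquery, then take MAX of rows below it

Corrected query:
SELECT MAX(salary) FROM employees WHERE salary < (SELECT MAX(salary) FROM employees)

Result:
MAX(salary)
-----------
153274     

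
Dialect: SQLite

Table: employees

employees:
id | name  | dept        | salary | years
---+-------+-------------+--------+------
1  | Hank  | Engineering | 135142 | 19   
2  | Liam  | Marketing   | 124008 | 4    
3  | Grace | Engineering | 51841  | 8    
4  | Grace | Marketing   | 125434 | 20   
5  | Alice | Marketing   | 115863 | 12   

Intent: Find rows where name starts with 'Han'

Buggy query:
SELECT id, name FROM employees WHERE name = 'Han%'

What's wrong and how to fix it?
Bug: '=' compares the literal string including the % character; pattern matching needs LIKE

Fix: Use LIKE for wildcard pattern matching

Corrected query:
SELECT id, name FROM employees WHERE name LIKE 'Han%'

Result:
id | name
---+-----
1  | Hank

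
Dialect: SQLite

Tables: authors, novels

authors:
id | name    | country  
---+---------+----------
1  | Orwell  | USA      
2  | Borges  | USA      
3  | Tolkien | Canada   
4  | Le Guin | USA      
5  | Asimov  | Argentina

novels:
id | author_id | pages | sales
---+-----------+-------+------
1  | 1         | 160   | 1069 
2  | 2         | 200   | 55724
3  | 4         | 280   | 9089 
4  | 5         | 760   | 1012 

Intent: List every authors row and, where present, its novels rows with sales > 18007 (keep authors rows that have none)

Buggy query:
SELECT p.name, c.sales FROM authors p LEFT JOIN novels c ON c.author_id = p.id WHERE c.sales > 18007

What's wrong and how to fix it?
Bug: Filtering c.sales in WHERE discards the NULL rows produced by LEFT JOIN, turning it into an inner join

Fix: Move the right-table condition into the ON clause so unmatched parents are kept

Corrected query:
SELECT p.name, c.sales FROM authors p LEFT JOIN novels c ON c.author_id = p.id AND c.sales > 18007

Result:
name    | sales
--------+------
Orwell  | NULL 
Borges  | 55724
Tolkien | NULL 
Le Guin | NULL 
Asimov  | NULL 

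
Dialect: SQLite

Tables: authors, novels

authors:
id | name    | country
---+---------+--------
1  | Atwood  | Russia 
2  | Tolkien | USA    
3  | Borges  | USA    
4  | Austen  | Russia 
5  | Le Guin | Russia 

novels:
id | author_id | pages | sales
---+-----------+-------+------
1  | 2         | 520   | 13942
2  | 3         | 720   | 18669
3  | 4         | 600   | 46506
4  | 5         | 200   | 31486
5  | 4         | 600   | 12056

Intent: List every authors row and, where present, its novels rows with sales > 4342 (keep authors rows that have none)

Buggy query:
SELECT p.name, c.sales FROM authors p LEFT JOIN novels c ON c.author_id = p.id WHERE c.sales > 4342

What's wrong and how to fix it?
Bug: A WHERE condition on the right-hand table after LEFT JOIN drops unmatched parents

Fix: Move the right-table condition into the ON clause so unmatched parents are kept

Corrected query:
SELECT p.name, c.sales FROM authors p LEFT JOIN novels c ON c.author_id = p.id AND c.sales > 4342

Result:
name    | sales
--------+------
Atwood  | NULL 
Tolkien | 13942
Borges  | 18669
Austen  | 12056
Austen  | 46506
Le Guin | 31486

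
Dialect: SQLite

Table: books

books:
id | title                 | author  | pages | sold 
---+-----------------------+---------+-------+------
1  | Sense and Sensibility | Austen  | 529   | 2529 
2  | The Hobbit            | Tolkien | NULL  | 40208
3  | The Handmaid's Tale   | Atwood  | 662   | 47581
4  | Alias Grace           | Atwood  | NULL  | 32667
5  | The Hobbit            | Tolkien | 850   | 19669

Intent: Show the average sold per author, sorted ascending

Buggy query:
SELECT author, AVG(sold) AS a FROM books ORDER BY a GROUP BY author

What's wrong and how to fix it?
Bug: GROUP BY must precede ORDER BY

Fix: Reorder: SELECT … FROM … GROUP BY … ORDER BY …

Corrected query:
SELECT author, AVG(sold) AS a FROM books GROUP BY author ORDER BY a

Result:
author  | a      
--------+--------
Austen  | 2529   
Tolkien | 29938.5
Atwood  | 40124  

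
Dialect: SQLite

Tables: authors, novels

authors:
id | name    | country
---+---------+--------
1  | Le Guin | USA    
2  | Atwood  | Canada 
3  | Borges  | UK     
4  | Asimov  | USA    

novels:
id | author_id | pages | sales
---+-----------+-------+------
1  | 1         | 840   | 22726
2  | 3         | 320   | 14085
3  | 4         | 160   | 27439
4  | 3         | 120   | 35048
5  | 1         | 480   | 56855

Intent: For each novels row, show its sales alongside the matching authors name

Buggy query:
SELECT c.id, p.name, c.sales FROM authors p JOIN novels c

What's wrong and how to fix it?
Bug: JOIN with no ON clause produces a cartesian product; every novels row pairs with every authors row

Fix: Specify the join condition linking the foreign key to the parent id

Corrected query:
SELECT c.id, p.name, c.sales FROM authors p JOIN novels c ON c.author_id = p.id

Result:
id | name    | sales
---+---------+------
1  | Le Guin | 22726
2  | Borges  | 14085
3  | Asimov  | 27439
4  | Borges  | 35048
5  | Le Guin | 56855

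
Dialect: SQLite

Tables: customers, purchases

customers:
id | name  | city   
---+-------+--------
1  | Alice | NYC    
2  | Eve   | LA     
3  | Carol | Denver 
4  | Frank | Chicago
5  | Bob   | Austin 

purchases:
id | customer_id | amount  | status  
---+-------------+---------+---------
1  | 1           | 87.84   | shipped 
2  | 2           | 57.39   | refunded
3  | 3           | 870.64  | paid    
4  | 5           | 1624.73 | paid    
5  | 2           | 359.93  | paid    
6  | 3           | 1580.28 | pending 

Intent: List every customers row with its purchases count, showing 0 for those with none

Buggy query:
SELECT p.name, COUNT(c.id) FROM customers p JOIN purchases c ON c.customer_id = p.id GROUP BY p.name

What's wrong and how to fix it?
Bug: An inner join excludes parents with zero children

Fix: Switch to LEFT JOIN to retain unmatched parent rows

Corrected query:
SELECT p.name, COUNT(c.id) FROM customers p LEFT JOIN purchases c ON c.customer_id = p.id GROUP BY p.name

Result:
name  | COUNT(c.id)
------+------------
Alice | 1          
Bob   | 1          
Carol | 2          
Eve   | 2          
Frank | 0          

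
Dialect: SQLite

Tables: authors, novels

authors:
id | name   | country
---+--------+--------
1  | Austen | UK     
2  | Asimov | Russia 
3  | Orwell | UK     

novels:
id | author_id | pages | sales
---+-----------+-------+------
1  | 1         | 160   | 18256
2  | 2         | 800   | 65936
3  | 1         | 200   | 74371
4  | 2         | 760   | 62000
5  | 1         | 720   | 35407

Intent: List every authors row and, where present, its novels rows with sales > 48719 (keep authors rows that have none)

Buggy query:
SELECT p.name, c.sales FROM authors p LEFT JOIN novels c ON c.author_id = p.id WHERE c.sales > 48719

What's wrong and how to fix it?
Bug: A WHERE condition on the right-hand table after LEFT JOIN drops unmatched parents

Fix: Put 'c.sales > 48719' in the JOIN's ON clause instead of WHERE

Corrected query:
SELECT p.name, c.sales FROM authors p LEFT JOIN novels c ON c.author_id = p.id AND c.sales > 48719

Result:
name   | sales
-------+------
Austen | 74371
Asimov | 62000
Asimov | 65936
Orwell | NULL 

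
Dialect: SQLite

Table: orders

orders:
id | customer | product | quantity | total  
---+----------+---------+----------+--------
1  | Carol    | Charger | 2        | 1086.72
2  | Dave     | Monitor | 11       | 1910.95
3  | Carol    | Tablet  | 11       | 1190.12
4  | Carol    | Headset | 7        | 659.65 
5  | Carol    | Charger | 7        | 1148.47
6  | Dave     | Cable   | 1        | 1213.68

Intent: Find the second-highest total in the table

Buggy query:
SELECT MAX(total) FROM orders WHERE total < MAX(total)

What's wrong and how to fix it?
Bug: The inner MAX is an aggregate inside WHERE, which is not allowed

Fix: Compute the overall MAX in a subquery, then take MAX of rows below it

Corrected query:
SELECT MAX(total) FROM orders WHERE total < (SELECT MAX(total) FROM orders)

Result:
MAX(total)
----------
1213.68   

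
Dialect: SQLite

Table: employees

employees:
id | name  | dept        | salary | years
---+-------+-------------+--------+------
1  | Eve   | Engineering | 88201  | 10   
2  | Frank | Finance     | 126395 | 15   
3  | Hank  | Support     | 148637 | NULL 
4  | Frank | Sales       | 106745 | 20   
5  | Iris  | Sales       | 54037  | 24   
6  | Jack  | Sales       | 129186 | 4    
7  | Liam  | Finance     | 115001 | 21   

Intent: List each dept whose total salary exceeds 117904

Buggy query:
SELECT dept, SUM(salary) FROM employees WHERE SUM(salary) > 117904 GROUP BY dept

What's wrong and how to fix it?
Bug: Aggregate functions cannot appear in a WHERE clause

Fix: Use HAVING (which filters groups after aggregation) instead of WHERE

Corrected query:
SELECT dept, SUM(salary) FROM employees GROUP BY dept HAVING SUM(salary) > 117904

Result:
dept    | SUM(salary)
--------+------------
Finance | 241396     
Sales   | 289968     
Support | 148637     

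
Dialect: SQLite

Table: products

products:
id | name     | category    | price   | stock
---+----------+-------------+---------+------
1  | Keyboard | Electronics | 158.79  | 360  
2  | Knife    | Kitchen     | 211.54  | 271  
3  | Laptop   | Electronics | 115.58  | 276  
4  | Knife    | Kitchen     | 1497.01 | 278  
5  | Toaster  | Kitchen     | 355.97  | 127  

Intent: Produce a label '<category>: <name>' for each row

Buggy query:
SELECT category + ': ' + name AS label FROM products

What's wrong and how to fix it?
Bug: SQLite uses || for string concatenation; + coerces text to numbers (yielding 0)

Fix: Replace + with || to concatenate text

Corrected query:
SELECT category || ': ' || name AS label FROM products

Result:
label                
---------------------
Electronics: Keyboard
Kitchen: Knife       
Electronics: Laptop  
Kitchen: Knife       
Kitchen: Toaster     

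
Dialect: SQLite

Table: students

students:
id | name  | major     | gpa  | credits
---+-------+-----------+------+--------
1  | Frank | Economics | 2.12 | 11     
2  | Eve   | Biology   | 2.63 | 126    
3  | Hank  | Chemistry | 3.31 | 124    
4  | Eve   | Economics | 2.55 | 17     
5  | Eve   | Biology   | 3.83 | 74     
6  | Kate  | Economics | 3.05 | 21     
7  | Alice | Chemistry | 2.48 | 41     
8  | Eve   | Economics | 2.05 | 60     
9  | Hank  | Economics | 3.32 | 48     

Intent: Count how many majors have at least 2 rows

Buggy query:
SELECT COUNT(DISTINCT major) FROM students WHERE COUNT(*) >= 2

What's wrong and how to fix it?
Bug: WHERE filters individual rows, not groups, so a group-level COUNT is invalid there

Fix: Group first with HAVING COUNT(*) >= 2, then COUNT the resulting groups

Corrected query:
SELECT COUNT(*) FROM (SELECT major FROM students GROUP BY major HAVING COUNT(*) >= 2)

Result:
COUNT(*)
--------
3       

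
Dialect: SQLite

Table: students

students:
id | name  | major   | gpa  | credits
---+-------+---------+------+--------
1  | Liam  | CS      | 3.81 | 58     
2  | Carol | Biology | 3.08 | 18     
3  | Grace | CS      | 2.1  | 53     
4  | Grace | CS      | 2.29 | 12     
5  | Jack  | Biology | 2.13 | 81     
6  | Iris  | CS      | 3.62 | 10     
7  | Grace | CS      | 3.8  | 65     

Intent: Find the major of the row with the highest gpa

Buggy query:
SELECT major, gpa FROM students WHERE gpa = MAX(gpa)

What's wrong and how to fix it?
Bug: WHERE is evaluated per row; an aggregate over the whole table isn't defined there

Fix: Use a subquery: WHERE gpa = (SELECT MAX(gpa) FROM students)

Corrected query:
SELECT major, gpa FROM students WHERE gpa = (SELECT MAX(gpa) FROM students)

Result:
major | gpa 
------+-----
CS    | 3.81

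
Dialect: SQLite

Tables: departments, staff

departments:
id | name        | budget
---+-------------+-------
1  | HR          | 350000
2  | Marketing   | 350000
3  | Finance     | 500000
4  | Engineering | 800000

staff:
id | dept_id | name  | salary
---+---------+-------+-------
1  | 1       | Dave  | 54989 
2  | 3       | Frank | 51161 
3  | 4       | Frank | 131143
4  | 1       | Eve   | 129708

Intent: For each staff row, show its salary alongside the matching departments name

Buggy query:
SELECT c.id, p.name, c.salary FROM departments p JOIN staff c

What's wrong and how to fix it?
Bug: JOIN with no ON clause produces a cartesian product; every staff row pairs with every departments row

Fix: Specify the join condition linking the foreign key to the parent id

Corrected query:
SELECT c.id, p.name, c.salary FROM departments p JOIN staff c ON c.dept_id = p.id

Result:
id | name        | salary
---+-------------+-------
1  | HR          | 54989 
2  | Finance     | 51161 
3  | Engineering | 131143
4  | HR          | 129708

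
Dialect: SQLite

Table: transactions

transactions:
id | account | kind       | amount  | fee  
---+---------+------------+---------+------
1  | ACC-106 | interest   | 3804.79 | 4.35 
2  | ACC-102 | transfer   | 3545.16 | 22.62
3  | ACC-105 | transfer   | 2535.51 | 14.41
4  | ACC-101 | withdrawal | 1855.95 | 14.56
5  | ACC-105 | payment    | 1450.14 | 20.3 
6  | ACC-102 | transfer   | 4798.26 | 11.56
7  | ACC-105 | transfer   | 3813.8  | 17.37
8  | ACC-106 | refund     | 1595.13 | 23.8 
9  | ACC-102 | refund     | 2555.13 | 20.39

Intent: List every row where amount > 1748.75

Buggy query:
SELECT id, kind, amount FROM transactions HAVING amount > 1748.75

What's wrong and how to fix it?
Bug: This is a non-aggregate query (no GROUP BY, no aggregates), so in SQLite the HAVING clause is invalid here; a row-level condition belongs in WHERE

Fix: Replace HAVING with WHERE since the condition applies to individual rows

Corrected query:
SELECT id, kind, amount FROM transactions WHERE amount > 1748.75

Result:
id | kind       | amount 
---+------------+--------
1  | interest   | 3804.79
2  | transfer   | 3545.16
3  | transfer   | 2535.51
4  | withdrawal | 1855.95
6  | transfer   | 4798.26
7  | transfer   | 3813.8 
9  | refund     | 2555.13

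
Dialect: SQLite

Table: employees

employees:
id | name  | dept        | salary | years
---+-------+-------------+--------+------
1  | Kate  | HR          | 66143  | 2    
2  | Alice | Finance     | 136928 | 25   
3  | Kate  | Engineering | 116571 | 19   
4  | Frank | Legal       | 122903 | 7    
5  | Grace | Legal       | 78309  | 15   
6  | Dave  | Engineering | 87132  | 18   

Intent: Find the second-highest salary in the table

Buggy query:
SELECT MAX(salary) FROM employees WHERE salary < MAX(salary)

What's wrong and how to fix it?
Bug: MAX(salary) on the right of the comparison is an aggregate-in-WHERE error

Fix: Put the inner MAX in a scalar subquery

Corrected query:
SELECT MAX(salary) FROM employees WHERE salary < (SELECT MAX(salary) FROM employees)

Result:
MAX(salary)
-----------
122903     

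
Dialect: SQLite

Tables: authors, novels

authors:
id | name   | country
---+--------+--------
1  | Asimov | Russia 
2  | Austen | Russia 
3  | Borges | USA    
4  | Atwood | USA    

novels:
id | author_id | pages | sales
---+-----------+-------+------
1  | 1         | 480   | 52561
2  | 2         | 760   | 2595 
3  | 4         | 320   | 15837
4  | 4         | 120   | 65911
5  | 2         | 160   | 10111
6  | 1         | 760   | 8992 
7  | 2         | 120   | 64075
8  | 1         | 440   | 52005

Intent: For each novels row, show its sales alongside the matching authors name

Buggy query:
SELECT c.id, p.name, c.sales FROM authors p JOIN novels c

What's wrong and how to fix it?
Bug: JOIN with no ON clause produces a cartesian product; every novels row pairs with every authors row

Fix: Specify the join condition linking the foreign key to the parent id

Corrected query:
SELECT c.id, p.name, c.sales FROM authors p JOIN novels c ON c.author_id = p.id

Result:
id | name   | sales
---+--------+------
1  | Asimov | 52561
2  | Austen | 2595 
3  | Atwood | 15837
4  | Atwood | 65911
5  | Austen | 10111
6  | Asimov | 8992 
7  | Austen | 64075
8  | Asimov | 52005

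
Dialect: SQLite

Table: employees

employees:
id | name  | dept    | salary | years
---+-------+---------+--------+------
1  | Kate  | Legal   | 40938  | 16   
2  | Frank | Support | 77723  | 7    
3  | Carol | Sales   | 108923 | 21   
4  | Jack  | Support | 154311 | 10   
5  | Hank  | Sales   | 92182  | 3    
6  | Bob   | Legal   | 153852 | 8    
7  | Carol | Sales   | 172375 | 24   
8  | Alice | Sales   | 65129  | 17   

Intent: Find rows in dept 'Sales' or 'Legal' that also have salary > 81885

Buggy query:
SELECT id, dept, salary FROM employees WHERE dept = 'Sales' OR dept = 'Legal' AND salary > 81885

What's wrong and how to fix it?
Bug: Without parentheses, AND is evaluated before OR, so the salary filter only applies to the 'Legal' branch

Fix: Add parentheses around the OR so the AND applies to both alternatives

Corrected query:
SELECT id, dept, salary FROM employees WHERE (dept = 'Sales' OR dept = 'Legal') AND salary > 81885

Result:
id | dept  | salary
---+-------+-------
3  | Sales | 108923
5  | Sales | 92182 
6  | Legal | 153852
7  | Sales | 172375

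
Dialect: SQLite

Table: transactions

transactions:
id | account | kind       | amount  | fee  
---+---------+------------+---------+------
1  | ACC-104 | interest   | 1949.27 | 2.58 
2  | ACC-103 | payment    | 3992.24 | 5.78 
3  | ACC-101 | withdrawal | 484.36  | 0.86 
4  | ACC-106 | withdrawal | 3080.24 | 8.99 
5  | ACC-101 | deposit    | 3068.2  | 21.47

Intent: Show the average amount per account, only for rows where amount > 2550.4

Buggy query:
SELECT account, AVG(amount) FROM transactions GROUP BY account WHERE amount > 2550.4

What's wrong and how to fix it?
Bug: WHERE cannot follow GROUP BY

Fix: Move the WHERE clause before GROUP BY

Corrected query:
SELECT account, AVG(amount) FROM transactions WHERE amount > 2550.4 GROUP BY account

Result:
account | AVG(amount)
--------+------------
ACC-101 | 3068.2     
ACC-103 | 3992.24    
ACC-106 | 3080.24    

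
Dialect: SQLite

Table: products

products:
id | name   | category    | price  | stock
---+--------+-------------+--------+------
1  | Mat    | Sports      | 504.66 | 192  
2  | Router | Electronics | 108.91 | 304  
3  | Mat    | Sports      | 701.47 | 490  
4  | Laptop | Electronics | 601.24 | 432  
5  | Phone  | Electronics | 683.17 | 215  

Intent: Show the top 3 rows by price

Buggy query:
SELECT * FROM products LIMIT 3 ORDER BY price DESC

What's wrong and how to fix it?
Bug: ORDER BY cannot follow LIMIT; LIMIT is the final clause

Fix: Swap the clauses: ORDER BY first, then LIMIT

Corrected query:
SELECT * FROM products ORDER BY price DESC LIMIT 3

Result:
id | name   | category    | price  | stock
---+--------+-------------+--------+------
3  | Mat    | Sports      | 701.47 | 490  
5  | Phone  | Electronics | 683.17 | 215  
4  | Laptop | Electronics | 601.24 | 432  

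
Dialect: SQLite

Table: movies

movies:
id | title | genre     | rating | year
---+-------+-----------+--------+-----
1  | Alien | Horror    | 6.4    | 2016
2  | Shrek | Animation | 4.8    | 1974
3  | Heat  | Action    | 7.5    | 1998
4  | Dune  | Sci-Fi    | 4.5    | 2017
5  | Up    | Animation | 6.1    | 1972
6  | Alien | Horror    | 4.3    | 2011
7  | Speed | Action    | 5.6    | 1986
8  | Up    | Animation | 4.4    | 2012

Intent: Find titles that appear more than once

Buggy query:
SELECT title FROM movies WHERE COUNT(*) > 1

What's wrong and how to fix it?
Bug: WHERE can't reference COUNT(*); aggregates are computed after WHERE

Fix: Group first, then use HAVING for the count condition

Corrected query:
SELECT title FROM movies GROUP BY title HAVING COUNT(*) > 1

Result:
title
-----
Alien
Up   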